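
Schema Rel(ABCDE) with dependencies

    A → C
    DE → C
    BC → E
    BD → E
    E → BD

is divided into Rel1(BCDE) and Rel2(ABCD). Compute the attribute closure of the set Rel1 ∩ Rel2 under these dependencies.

Rel1 ∩ Rel2 = {BCD}.
BC → E applies, adding E
Closure: {BCDE}.

BCDE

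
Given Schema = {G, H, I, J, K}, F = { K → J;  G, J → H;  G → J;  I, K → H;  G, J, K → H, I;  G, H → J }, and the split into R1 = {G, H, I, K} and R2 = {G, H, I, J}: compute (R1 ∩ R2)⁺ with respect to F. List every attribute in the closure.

R1 ∩ R2 = {G, H, I}.
G → J applies, adding J
Closure: {G, H, I, J}.

G, H, I, J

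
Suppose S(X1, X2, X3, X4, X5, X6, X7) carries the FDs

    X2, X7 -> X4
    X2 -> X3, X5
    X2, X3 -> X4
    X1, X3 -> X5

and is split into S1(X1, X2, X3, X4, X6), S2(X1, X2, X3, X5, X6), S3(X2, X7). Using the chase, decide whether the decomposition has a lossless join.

Chase test. Columns are X1, X2, X3, X4, X5, X6, X7; row i has aⱼ where attribute j ∈ Si, else bᵢⱼ.
Initial tableau (one row per fragment):
  row 1: a1 a2 a3 a4 b15 a6 b17
  row 2: a1 a2 a3 b24 a5 a6 b27
  row 3: b31 a2 b33 b34 b35 b36 a7
Rows 1 and 2 agree on X2; apply X2→X3, X5 and equate their X3, X5 entries.
Rows 1 and 3 agree on X2; apply X2→X3, X5 and equate their X3, X5 entries.
Rows 1 and 2 agree on X2, X3; apply X2, X3→X4 and equate their X4 entries.
Rows 1 and 3 agree on X2, X3; apply X2, X3→X4 and equate their X4 entries.
No row becomes fully distinguished — the join is lossy.

No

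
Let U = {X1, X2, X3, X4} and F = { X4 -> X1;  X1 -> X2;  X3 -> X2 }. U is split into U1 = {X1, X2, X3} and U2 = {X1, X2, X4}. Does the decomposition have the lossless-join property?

Common attributes: U1 ∩ U2 = {X1, X2}.
No dependency enlarges {X1, X2}, so (X1, X2)⁺ = {X1, X2}.
The closure contains neither all of U1 = {X1, X2, X3} nor all of U2 = {X1, X2, X4}, so the common attributes are not a superkey of either fragment. The join is lossy.

No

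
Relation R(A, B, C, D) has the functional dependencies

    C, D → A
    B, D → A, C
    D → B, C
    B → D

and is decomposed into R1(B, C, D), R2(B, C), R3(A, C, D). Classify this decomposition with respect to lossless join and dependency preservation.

Lossless test (chase): Rows 1 and 3 agree on C, D; apply C, D→A and equate their A entries. Rows 1 and 3 agree on D; apply D→B, C and equate their B, C entries. Rows 1 and 2 agree on B; apply B→D and equate their D entries. Rows 1 and 2 agree on C, D; apply C, D→A and equate their A entries. Row 1 is now all distinguished symbols — the join is lossless.
Dependency preservation: B, D → A, C is not contained in any single fragment, but the restricted closure of its left-hand side across the fragments still reaches the right-hand side; the remaining FDs each lie inside some fragment. All dependencies are preserved.

lossless and dependency-preserving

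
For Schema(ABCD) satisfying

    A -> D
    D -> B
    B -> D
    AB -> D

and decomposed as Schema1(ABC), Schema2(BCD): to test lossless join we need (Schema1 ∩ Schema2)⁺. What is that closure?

BCD

Schema1 ∩ Schema2 = {BC}.
B → D applies, adding D
Closure: {BCD}.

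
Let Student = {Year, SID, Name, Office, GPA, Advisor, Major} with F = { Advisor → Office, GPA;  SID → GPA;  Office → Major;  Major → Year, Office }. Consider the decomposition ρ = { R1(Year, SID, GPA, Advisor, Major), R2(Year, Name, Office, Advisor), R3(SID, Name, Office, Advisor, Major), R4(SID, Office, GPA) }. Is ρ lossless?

Chase test. Columns are Year, SID, Name, Office, GPA, Advisor, Major; row i has aⱼ where attribute j ∈ Ri, else bᵢⱼ.
Initial tableau (one row per fragment):
  row 1: a1 a2 b13 b14 a5 a6 a7
  row 2: a1 b22 a3 a4 b25 a6 b27
  row 3: b31 a2 a3 a4 b35 a6 a7
  row 4: b41 a2 b43 a4 a5 b46 b47
Rows 1 and 2 agree on Advisor; apply Advisor→Office, GPA and equate their Office, GPA entries.
Rows 1 and 3 agree on Advisor; apply Advisor→Office, GPA and equate their Office, GPA entries.
Rows 1 and 2 agree on Office; apply Office→Major and equate their Major entries.
Rows 1 and 4 agree on Office; apply Office→Major and equate their Major entries.
Rows 1 and 3 agree on Major; apply Major→Year, Office and equate their Year, Office entries.
Rows 1 and 4 agree on Major; apply Major→Year, Office and equate their Year, Office entries.
Row 3 is now all distinguished symbols — the join is lossless.

Yes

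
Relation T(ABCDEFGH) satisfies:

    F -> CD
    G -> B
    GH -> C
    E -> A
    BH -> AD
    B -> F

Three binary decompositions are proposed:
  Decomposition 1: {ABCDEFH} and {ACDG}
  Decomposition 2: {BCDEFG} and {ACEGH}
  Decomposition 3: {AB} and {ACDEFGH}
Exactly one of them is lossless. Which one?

Decomposition 2

Decomposition 1: common = {ACD}, closure = {ACD} → lossy.
Decomposition 2: common = {CEG}, closure = {ABCDEFG} → lossless.
Decomposition 3: common = {A}, closure = {A} → lossy.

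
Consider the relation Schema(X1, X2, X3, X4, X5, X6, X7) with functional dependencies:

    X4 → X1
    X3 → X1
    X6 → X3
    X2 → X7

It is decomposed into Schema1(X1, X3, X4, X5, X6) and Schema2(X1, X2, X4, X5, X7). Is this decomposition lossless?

Common attributes: Schema1 ∩ Schema2 = {X1, X4, X5}.
No dependency enlarges {X1, X4, X5}, so (X1, X4, X5)⁺ = {X1, X4, X5}.
The closure contains neither all of Schema1 = {X1, X3, X4, X5, X6} nor all of Schema2 = {X1, X2, X4, X5, X7}, so the common attributes are not a superkey of either fragment. The join is lossy.

No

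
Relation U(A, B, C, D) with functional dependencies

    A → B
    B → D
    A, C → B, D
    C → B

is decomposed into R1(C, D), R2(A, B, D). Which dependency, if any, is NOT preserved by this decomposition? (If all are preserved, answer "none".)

Check C → B: no single fragment contains all of {B, C}, and the restricted closure of {C} across the fragments never reaches {B}.
A → B is preserved.
B → D is preserved.
A, C → B, D is preserved.

C → B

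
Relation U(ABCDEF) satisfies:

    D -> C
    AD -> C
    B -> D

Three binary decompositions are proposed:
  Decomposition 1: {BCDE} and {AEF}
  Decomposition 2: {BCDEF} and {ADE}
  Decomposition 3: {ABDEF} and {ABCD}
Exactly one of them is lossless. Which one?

Decomposition 3

Decomposition 1: common = {E}, closure = {E} → lossy.
Decomposition 2: common = {DE}, closure = {CDE} → lossy.
Decomposition 3: common = {ABD}, closure = {ABCD} → lossless.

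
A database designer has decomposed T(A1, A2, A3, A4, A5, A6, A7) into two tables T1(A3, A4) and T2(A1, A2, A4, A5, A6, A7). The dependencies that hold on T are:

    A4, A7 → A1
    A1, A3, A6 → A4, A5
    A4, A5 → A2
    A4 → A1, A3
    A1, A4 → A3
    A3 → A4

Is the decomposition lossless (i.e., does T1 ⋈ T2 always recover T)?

Common attributes: T1 ∩ T2 = {A4}.
Closure of {A4}: A4 → A1, A3 applies, adding A1, A3. So (A4)⁺ = {A1, A3, A4}.
This closure contains every attribute of T1, so T1 ∩ T2 → T1. The join is lossless.

Yes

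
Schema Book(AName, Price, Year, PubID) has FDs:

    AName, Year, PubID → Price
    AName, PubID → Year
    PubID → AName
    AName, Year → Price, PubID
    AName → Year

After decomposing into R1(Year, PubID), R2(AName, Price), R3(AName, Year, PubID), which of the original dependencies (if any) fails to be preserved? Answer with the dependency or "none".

AName, Year, PubID → Price: restricted closure across fragments reaches Price.
AName, PubID → Year lies within R3.
PubID → AName lies within R3.
AName, Year → Price, PubID: restricted closure across fragments reaches Price, PubID.
AName → Year lies within R3.
Every dependency is enforceable on the fragments, so the decomposition is dependency-preserving.

none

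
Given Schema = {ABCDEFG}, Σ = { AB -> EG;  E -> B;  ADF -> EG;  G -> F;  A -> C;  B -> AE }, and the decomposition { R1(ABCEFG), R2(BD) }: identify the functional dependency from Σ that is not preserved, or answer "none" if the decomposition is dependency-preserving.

ADF -> EG

Check ADF → EG: no single fragment contains all of {ADEFG}, and the restricted closure of {ADF} across the fragments never reaches {EG}.
AB → EG is preserved.
E → B is preserved.
G → F is preserved.
A → C is preserved.
B → AE is preserved.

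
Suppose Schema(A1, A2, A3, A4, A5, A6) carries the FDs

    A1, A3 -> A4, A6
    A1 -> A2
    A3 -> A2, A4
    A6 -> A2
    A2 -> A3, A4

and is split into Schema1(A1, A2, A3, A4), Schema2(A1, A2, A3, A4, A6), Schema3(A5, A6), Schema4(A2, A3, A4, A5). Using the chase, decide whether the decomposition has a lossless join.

Chase test. Columns are A1, A2, A3, A4, A5, A6; row i has aⱼ where attribute j ∈ Schemai, else bᵢⱼ.
Initial tableau (one row per fragment):
  row 1: a1 a2 a3 a4 b15 b16
  row 2: a1 a2 a3 a4 b25 a6
  row 3: b31 b32 b33 b34 a5 a6
  row 4: b41 a2 a3 a4 a5 b46
Rows 1 and 2 agree on A1, A3; apply A1, A3→A4, A6 and equate their A4, A6 entries.
Rows 1 and 3 agree on A6; apply A6→A2 and equate their A2 entries.
Rows 1 and 3 agree on A2; apply A2→A3, A4 and equate their A3, A4 entries.
No row becomes fully distinguished — the join is lossy.

No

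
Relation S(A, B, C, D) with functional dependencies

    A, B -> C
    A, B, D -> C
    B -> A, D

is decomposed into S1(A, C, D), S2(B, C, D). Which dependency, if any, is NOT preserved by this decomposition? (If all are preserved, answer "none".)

Check B → A, D: no single fragment contains all of {A, B, D}, and the restricted closure of {B} across the fragments never reaches {A, D}.
A, B → C is preserved.
A, B, D → C is preserved.

B -> A, D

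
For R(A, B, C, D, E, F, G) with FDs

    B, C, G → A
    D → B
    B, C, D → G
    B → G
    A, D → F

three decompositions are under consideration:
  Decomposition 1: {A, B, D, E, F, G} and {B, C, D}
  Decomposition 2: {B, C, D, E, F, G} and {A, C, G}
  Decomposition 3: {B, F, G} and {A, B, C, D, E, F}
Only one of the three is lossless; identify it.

Decomposition 3

Decomposition 1: common = {B, D}, closure = {B, D, G} → lossy.
Decomposition 2: common = {C, G}, closure = {C, G} → lossy.
Decomposition 3: common = {B, F}, closure = {B, F, G} → lossless.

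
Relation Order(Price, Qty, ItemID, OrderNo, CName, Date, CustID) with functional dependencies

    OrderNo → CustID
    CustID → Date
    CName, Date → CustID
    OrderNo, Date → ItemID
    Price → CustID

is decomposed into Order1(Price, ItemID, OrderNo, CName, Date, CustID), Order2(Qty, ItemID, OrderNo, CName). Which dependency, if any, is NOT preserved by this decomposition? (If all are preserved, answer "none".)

none

OrderNo → CustID lies within Order1.
CustID → Date lies within Order1.
CName, Date → CustID lies within Order1.
OrderNo, Date → ItemID lies within Order1.
Price → CustID lies within Order1.
Every dependency is enforceable on the fragments, so the decomposition is dependency-preserving.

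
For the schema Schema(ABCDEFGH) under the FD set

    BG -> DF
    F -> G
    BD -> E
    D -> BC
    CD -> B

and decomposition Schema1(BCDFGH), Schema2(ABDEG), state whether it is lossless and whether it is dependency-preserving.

lossy but dependency-preserving

Lossless test: (BDG)⁺ = {BCDEFG}, which is a superkey of neither fragment — lossy.
Dependency preservation: every FD's attributes lie within a single fragment, so each can be enforced locally — preserved.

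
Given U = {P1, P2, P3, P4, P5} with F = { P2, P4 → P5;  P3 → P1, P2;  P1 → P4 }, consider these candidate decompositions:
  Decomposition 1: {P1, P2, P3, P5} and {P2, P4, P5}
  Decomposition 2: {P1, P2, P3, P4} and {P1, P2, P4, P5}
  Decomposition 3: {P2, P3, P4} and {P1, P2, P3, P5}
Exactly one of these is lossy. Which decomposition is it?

Decomposition 1: common = {P2, P5}, closure = {P2, P5} → lossy.
Decomposition 2: common = {P1, P2, P4}, closure = {P1, P2, P4, P5} → lossless.
Decomposition 3: common = {P2, P3}, closure = {P1, P2, P3, P4, P5} → lossless.

Decomposition 1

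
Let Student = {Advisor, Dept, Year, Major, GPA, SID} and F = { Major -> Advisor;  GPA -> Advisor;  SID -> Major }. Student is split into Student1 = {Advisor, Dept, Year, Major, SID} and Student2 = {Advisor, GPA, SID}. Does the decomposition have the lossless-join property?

No

Common attributes: Student1 ∩ Student2 = {Advisor, SID}.
Closure of {Advisor, SID}: SID → Major applies, adding Major. So (Advisor, SID)⁺ = {Advisor, Major, SID}.
The closure contains neither all of Student1 = {Advisor, Dept, Year, Major, SID} nor all of Student2 = {Advisor, GPA, SID}, so the common attributes are not a superkey of either fragment. The join is lossy.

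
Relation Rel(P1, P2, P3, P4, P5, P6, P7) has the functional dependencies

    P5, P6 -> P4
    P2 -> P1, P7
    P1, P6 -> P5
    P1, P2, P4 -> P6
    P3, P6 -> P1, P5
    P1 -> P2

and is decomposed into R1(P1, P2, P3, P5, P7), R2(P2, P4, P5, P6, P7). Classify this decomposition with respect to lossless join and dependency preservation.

lossy and not dependency-preserving

Lossless test: (P2, P5, P7)⁺ = {P1, P2, P5, P7}, which is a superkey of neither fragment — lossy.
Dependency preservation: the restricted closure of {P3, P6} across the fragments never reaches {P1, P5}, so P3, P6 → P1, P5 cannot be enforced without a join — not preserved.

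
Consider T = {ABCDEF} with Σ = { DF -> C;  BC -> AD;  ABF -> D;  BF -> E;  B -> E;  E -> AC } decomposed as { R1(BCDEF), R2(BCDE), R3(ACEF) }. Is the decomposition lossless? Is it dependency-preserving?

lossless and dependency-preserving

Lossless test (chase): Rows 1 and 2 agree on BC; apply BC→AD and equate their AD entries. Rows 1 and 3 agree on E; apply E→AC and equate their AC entries. Row 1 is now all distinguished symbols — the join is lossless.
Dependency preservation: BC → AD; ABF → D are not contained in any single fragment, but the restricted closure of each left-hand side across the fragments still reaches the right-hand side; the remaining FDs each lie inside some fragment. All dependencies are preserved.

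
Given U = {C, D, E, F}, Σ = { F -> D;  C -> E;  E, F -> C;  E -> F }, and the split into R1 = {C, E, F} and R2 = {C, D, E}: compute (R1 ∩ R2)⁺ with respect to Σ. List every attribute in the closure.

C, D, E, F

R1 ∩ R2 = {C, E}.
E → F applies, adding F
F → D applies, adding D
Closure: {C, D, E, F}.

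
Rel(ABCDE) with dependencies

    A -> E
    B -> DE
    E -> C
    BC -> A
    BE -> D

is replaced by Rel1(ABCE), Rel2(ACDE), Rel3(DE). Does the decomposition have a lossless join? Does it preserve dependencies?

lossy and not dependency-preserving

Lossless test (chase): Rows 1 and 3 agree on E; apply E→C and equate their C entries. No row becomes fully distinguished — the join is lossy.
Dependency preservation: the restricted closure of {B} across the fragments never reaches {DE}, so B → DE cannot be enforced without a join — not preserved.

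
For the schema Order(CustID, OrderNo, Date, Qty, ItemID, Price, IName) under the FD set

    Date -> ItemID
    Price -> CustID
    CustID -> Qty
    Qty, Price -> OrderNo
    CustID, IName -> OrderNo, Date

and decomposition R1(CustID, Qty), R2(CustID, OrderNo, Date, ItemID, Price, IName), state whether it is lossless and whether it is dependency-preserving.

lossless and dependency-preserving

Lossless test: (CustID)⁺ = {CustID, Qty}, which contains all of one fragment — lossless.
Dependency preservation: Qty, Price → OrderNo is not contained in any single fragment, but the restricted closure of its left-hand side across the fragments still reaches the right-hand side; the remaining FDs each lie inside some fragment. All dependencies are preserved.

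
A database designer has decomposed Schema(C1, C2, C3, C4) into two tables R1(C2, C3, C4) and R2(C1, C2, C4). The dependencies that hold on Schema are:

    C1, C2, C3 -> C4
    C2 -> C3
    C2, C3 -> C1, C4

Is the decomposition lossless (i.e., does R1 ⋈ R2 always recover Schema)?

Common attributes: R1 ∩ R2 = {C2, C4}.
Closure of {C2, C4}: C2 → C3 applies, adding C3; C2, C3 → C1, C4 applies, adding C1. So (C2, C4)⁺ = {C1, C2, C3, C4}.
This closure contains every attribute of R1, so R1 ∩ R2 → R1. The join is lossless.

Yes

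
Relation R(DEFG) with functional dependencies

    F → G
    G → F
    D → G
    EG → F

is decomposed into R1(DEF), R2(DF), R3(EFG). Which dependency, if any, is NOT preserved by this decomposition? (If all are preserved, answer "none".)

none

F → G lies within R3.
G → F lies within R3.
D → G: restricted closure across fragments reaches G.
EG → F lies within R3.
Every dependency is enforceable on the fragments, so the decomposition is dependency-preserving.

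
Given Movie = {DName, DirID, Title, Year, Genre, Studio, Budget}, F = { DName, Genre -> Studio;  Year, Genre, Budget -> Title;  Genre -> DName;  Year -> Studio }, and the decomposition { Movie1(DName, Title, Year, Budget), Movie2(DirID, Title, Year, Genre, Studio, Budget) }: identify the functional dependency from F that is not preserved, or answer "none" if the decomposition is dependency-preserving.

Check Genre → DName: no single fragment contains all of {DName, Genre}, and the restricted closure of {Genre} across the fragments never reaches {DName}.
DName, Genre → Studio is preserved.
Year, Genre, Budget → Title is preserved.
Year → Studio is preserved.

Genre -> DName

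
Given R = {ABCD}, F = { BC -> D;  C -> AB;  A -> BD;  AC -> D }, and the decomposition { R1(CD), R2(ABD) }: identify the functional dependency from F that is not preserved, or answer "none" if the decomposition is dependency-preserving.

Check C → AB: no single fragment contains all of {ABC}, and the restricted closure of {C} across the fragments never reaches {AB}.
BC → D is preserved.
A → BD is preserved.
AC → D is preserved.

C -> AB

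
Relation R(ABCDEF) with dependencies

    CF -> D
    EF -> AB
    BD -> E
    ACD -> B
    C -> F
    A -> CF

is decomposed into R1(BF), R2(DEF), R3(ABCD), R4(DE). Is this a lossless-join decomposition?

Chase test. Columns are ABCDEF; row i has aⱼ where attribute j ∈ Ri, else bᵢⱼ.
Initial tableau (one row per fragment):
  row 1: b11 a2 b13 b14 b15 a6
  row 2: b21 b22 b23 a4 a5 a6
  row 3: a1 a2 a3 a4 b35 b36
  row 4: b41 b42 b43 a4 a5 b46
No row becomes fully distinguished — the join is lossy.

No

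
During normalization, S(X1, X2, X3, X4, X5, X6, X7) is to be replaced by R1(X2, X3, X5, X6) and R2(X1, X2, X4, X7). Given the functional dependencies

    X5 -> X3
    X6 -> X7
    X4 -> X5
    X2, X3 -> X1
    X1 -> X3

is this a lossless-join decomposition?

Common attributes: R1 ∩ R2 = {X2}.
No dependency enlarges {X2}, so (X2)⁺ = {X2}.
The closure contains neither all of R1 = {X2, X3, X5, X6} nor all of R2 = {X1, X2, X4, X7}, so the common attributes are not a superkey of either fragment. The join is lossy.

No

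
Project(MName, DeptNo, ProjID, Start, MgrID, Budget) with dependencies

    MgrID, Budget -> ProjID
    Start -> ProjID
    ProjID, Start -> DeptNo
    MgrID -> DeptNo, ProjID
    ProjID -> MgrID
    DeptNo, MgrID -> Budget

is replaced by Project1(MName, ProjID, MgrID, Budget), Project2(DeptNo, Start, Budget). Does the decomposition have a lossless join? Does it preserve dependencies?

Lossless test: (Budget)⁺ = {Budget}, which is a superkey of neither fragment — lossy.
Dependency preservation: the restricted closure of {Start} across the fragments never reaches {ProjID}, so Start → ProjID cannot be enforced without a join — not preserved.

lossy and not dependency-preserving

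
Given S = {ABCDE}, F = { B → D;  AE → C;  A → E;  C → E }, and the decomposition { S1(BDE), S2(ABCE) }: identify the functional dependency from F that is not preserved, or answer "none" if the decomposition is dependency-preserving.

none

B → D lies within S1.
AE → C lies within S2.
A → E lies within S2.
C → E lies within S2.
Every dependency is enforceable on the fragments, so the decomposition is dependency-preserving.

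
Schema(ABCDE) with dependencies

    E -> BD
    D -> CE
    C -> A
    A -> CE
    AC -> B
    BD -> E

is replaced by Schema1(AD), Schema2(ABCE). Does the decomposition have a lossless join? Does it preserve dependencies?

lossless and dependency-preserving

Lossless test: (A)⁺ = {ABCDE}, which contains all of one fragment — lossless.
Dependency preservation: E → BD; D → CE; BD → E are not contained in any single fragment, but the restricted closure of each left-hand side across the fragments still reaches the right-hand side; the remaining FDs each lie inside some fragment. All dependencies are preserved.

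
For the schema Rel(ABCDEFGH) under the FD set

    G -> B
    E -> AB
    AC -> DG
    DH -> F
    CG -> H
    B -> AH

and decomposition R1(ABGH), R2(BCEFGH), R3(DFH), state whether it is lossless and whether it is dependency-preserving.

lossy and not dependency-preserving

Lossless test (chase): Rows 1 and 2 agree on B; apply B→AH and equate their AH entries. No row becomes fully distinguished — the join is lossy.
Dependency preservation: the restricted closure of {AC} across the fragments never reaches {DG}, so AC → DG cannot be enforced without a join — not preserved.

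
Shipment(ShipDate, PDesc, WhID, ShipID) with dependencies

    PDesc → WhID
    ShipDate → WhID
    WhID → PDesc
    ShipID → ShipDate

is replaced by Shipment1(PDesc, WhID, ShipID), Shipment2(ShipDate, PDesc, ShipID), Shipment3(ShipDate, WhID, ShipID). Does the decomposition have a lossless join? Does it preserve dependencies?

Lossless test (chase): Rows 1 and 2 agree on PDesc; apply PDesc→WhID and equate their WhID entries. Rows 1 and 3 agree on WhID; apply WhID→PDesc and equate their PDesc entries. Rows 1 and 2 agree on ShipID; apply ShipID→ShipDate and equate their ShipDate entries. Row 1 is now all distinguished symbols — the join is lossless.
Dependency preservation: every FD's attributes lie within a single fragment, so each can be enforced locally — preserved.

lossless and dependency-preserving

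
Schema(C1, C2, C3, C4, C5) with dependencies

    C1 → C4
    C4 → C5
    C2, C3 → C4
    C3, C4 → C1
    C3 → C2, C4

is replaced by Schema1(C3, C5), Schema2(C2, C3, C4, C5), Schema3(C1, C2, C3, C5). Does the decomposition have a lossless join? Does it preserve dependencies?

Lossless test (chase): Rows 2 and 3 agree on C2, C3; apply C2, C3→C4 and equate their C4 entries. Rows 2 and 3 agree on C3, C4; apply C3, C4→C1 and equate their C1 entries. Rows 1 and 2 agree on C3; apply C3→C2, C4 and equate their C2, C4 entries. Rows 1 and 2 agree on C3, C4; apply C3, C4→C1 and equate their C1 entries. Row 1 is now all distinguished symbols — the join is lossless.
Dependency preservation: the restricted closure of {C1} across the fragments never reaches {C4}, so C1 → C4 cannot be enforced without a join — not preserved.

lossless but not dependency-preserving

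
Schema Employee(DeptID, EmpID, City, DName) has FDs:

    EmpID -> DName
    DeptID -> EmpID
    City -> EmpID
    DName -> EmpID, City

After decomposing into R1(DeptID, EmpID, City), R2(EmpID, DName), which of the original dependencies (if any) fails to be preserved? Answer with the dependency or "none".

none

EmpID → DName lies within R2.
DeptID → EmpID lies within R1.
City → EmpID lies within R1.
DName → EmpID, City: restricted closure across fragments reaches EmpID, City.
Every dependency is enforceable on the fragments, so the decomposition is dependency-preserving.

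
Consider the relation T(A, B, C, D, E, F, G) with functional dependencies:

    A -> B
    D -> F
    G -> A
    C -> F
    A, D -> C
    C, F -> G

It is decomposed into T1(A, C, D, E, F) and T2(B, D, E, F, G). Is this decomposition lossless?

No

Common attributes: T1 ∩ T2 = {D, E, F}.
No dependency enlarges {D, E, F}, so (D, E, F)⁺ = {D, E, F}.
The closure contains neither all of T1 = {A, C, D, E, F} nor all of T2 = {B, D, E, F, G}, so the common attributes are not a superkey of either fragment. The join is lossy.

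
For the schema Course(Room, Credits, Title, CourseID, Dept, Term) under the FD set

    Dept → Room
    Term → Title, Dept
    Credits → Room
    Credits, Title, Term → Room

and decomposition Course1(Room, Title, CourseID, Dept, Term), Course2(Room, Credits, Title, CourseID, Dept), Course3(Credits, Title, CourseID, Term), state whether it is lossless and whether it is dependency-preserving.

Lossless test (chase): Rows 1 and 3 agree on Term; apply Term→Title, Dept and equate their Title, Dept entries. Rows 2 and 3 agree on Credits; apply Credits→Room and equate their Room entries. Row 3 is now all distinguished symbols — the join is lossless.
Dependency preservation: Credits, Title, Term → Room is not contained in any single fragment, but the restricted closure of its left-hand side across the fragments still reaches the right-hand side; the remaining FDs each lie inside some fragment. All dependencies are preserved.

lossless and dependency-preserving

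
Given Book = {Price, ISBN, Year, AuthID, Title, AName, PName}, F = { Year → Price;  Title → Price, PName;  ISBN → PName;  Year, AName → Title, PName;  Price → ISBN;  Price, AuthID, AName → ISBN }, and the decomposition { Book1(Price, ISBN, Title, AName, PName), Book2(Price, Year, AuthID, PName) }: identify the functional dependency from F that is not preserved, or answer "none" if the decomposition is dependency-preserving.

Year, AName → Title, PName

Check Year, AName → Title, PName: no single fragment contains all of {Year, Title, AName, PName}, and the restricted closure of {Year, AName} across the fragments never reaches {Title, PName}.
Year → Price is preserved.
Title → Price, PName is preserved.
ISBN → PName is preserved.
Price → ISBN is preserved.
Price, AuthID, AName → ISBN is preserved.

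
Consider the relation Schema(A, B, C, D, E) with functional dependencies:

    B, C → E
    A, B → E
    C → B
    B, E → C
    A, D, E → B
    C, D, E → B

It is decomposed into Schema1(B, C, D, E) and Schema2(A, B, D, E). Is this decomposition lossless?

Yes

Common attributes: Schema1 ∩ Schema2 = {B, D, E}.
Closure of {B, D, E}: B, E → C applies, adding C. So (B, D, E)⁺ = {B, C, D, E}.
This closure contains every attribute of Schema1, so Schema1 ∩ Schema2 → Schema1. The join is lossless.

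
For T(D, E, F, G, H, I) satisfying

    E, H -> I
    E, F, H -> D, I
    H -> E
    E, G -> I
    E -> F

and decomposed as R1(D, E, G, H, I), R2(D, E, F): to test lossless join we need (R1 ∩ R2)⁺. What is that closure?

D, E, F

R1 ∩ R2 = {D, E}.
E → F applies, adding F
Closure: {D, E, F}.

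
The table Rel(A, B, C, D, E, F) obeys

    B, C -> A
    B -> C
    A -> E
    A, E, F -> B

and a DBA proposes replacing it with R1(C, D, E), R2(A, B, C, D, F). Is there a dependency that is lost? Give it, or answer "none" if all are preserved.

A -> E

Check A → E: no single fragment contains all of {A, E}, and the restricted closure of {A} across the fragments never reaches {E}.
B, C → A is preserved.
B → C is preserved.
A, E, F → B is preserved.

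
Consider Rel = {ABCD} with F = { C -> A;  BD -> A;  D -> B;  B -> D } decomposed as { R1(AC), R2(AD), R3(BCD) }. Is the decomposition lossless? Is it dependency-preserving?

Lossless test (chase): Rows 1 and 3 agree on C; apply C→A and equate their A entries. Rows 2 and 3 agree on D; apply D→B and equate their B entries. Row 3 is now all distinguished symbols — the join is lossless.
Dependency preservation: BD → A is not contained in any single fragment, but the restricted closure of its left-hand side across the fragments still reaches the right-hand side; the remaining FDs each lie inside some fragment. All dependencies are preserved.

lossless and dependency-preserving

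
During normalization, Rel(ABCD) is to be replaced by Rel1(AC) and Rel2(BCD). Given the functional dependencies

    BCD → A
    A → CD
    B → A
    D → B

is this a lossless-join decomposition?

No

Common attributes: Rel1 ∩ Rel2 = {C}.
No dependency enlarges {C}, so (C)⁺ = {C}.
The closure contains neither all of Rel1 = {AC} nor all of Rel2 = {BCD}, so the common attributes are not a superkey of either fragment. The join is lossy.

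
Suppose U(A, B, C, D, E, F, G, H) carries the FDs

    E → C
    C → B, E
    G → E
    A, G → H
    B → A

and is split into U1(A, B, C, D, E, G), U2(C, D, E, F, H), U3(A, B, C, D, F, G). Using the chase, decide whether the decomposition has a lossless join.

No

Chase test. Columns are A, B, C, D, E, F, G, H; row i has aⱼ where attribute j ∈ Ui, else bᵢⱼ.
Initial tableau (one row per fragment):
  row 1: a1 a2 a3 a4 a5 b16 a7 b18
  row 2: b21 b22 a3 a4 a5 a6 b27 a8
  row 3: a1 a2 a3 a4 b35 a6 a7 b38
Rows 1 and 2 agree on C; apply C→B, E and equate their B, E entries.
Rows 1 and 3 agree on C; apply C→B, E and equate their B, E entries.
Rows 1 and 3 agree on A, G; apply A, G→H and equate their H entries.
Rows 1 and 2 agree on B; apply B→A and equate their A entries.
No row becomes fully distinguished — the join is lossy.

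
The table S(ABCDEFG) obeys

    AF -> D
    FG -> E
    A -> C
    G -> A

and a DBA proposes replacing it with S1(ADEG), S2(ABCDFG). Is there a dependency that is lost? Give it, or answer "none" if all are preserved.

FG -> E

Check FG → E: no single fragment contains all of {EFG}, and the restricted closure of {FG} across the fragments never reaches {E}.
AF → D is preserved.
A → C is preserved.
G → A is preserved.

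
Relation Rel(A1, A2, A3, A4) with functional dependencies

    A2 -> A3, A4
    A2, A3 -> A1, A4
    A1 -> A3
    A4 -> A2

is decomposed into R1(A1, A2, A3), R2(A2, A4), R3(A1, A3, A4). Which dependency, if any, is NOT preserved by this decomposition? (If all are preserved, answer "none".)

A2 → A3, A4: restricted closure across fragments reaches A3, A4.
A2, A3 → A1, A4: restricted closure across fragments reaches A1, A4.
A1 → A3 lies within R1.
A4 → A2 lies within R2.
Every dependency is enforceable on the fragments, so the decomposition is dependency-preserving.

none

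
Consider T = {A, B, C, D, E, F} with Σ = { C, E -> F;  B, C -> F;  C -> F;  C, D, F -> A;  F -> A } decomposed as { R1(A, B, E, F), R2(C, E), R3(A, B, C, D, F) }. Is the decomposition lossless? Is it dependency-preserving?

lossy but dependency-preserving

Lossless test (chase): Rows 2 and 3 agree on C; apply C→F and equate their F entries. Rows 1 and 2 agree on F; apply F→A and equate their A entries. No row becomes fully distinguished — the join is lossy.
Dependency preservation: C, E → F is not contained in any single fragment, but the restricted closure of its left-hand side across the fragments still reaches the right-hand side; the remaining FDs each lie inside some fragment. All dependencies are preserved.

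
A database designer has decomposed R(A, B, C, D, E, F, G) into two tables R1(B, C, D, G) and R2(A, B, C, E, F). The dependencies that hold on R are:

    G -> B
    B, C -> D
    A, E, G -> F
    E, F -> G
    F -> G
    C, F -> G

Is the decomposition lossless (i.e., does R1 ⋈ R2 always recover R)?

No

Common attributes: R1 ∩ R2 = {B, C}.
Closure of {B, C}: B, C → D applies, adding D. So (B, C)⁺ = {B, C, D}.
The closure contains neither all of R1 = {B, C, D, G} nor all of R2 = {A, B, C, E, F}, so the common attributes are not a superkey of either fragment. The join is lossy.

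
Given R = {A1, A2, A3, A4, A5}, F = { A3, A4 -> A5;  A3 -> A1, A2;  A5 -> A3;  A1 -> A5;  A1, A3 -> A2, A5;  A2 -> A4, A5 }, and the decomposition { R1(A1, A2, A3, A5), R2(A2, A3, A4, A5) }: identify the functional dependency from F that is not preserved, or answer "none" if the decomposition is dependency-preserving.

none

A3, A4 → A5 lies within R2.
A3 → A1, A2 lies within R1.
A5 → A3 lies within R1.
A1 → A5 lies within R1.
A1, A3 → A2, A5 lies within R1.
A2 → A4, A5 lies within R2.
Every dependency is enforceable on the fragments, so the decomposition is dependency-preserving.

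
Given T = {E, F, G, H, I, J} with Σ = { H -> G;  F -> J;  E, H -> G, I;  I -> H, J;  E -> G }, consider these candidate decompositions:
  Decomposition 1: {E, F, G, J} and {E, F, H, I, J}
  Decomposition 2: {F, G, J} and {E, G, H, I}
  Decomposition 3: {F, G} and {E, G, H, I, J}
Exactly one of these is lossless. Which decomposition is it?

Decomposition 1: common = {E, F, J}, closure = {E, F, G, J} → lossless.
Decomposition 2: common = {G}, closure = {G} → lossy.
Decomposition 3: common = {G}, closure = {G} → lossy.

Decomposition 1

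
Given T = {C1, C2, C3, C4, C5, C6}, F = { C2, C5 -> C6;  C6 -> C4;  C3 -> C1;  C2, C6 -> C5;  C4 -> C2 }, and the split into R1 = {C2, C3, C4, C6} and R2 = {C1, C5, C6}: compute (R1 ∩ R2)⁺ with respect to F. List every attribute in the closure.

R1 ∩ R2 = {C6}.
C6 → C4 applies, adding C4
C4 → C2 applies, adding C2
C2, C6 → C5 applies, adding C5
Closure: {C2, C4, C5, C6}.

C2, C4, C5, C6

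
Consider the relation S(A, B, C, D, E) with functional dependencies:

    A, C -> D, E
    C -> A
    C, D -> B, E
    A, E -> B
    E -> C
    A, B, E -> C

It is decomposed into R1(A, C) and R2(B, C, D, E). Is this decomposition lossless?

Yes

Common attributes: R1 ∩ R2 = {C}.
Closure of {C}: C → A applies, adding A; A, C → D, E applies, adding D, E; C, D → B, E applies, adding B. So (C)⁺ = {A, B, C, D, E}.
This closure contains every attribute of R1, so R1 ∩ R2 → R1. The join is lossless.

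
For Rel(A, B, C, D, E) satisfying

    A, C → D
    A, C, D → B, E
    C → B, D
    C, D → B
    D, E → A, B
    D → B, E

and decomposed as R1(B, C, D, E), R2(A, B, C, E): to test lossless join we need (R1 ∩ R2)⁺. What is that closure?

R1 ∩ R2 = {B, C, E}.
C → B, D applies, adding D
D, E → A, B applies, adding A
Closure: {A, B, C, D, E}.

A, B, C, D, E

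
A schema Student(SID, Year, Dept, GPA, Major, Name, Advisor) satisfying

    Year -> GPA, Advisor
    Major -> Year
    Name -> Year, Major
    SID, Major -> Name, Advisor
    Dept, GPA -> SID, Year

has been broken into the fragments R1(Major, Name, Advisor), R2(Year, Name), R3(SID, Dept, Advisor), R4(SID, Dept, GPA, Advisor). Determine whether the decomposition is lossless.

No

Chase test. Columns are SID, Year, Dept, GPA, Major, Name, Advisor; row i has aⱼ where attribute j ∈ Ri, else bᵢⱼ.
Initial tableau (one row per fragment):
  row 1: b11 b12 b13 b14 a5 a6 a7
  row 2: b21 a2 b23 b24 b25 a6 b27
  row 3: a1 b32 a3 b34 b35 b36 a7
  row 4: a1 b42 a3 a4 b45 b46 a7
Rows 1 and 2 agree on Name; apply Name→Year, Major and equate their Year, Major entries.
Rows 1 and 2 agree on Year; apply Year→GPA, Advisor and equate their GPA, Advisor entries.
No row becomes fully distinguished — the join is lossy.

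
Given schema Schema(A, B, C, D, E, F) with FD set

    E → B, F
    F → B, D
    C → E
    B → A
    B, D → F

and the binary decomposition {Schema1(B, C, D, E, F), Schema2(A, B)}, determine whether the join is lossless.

Common attributes: Schema1 ∩ Schema2 = {B}.
Closure of {B}: B → A applies, adding A. So (B)⁺ = {A, B}.
This closure contains every attribute of Schema2, so Schema1 ∩ Schema2 → Schema2. The join is lossless.

Yes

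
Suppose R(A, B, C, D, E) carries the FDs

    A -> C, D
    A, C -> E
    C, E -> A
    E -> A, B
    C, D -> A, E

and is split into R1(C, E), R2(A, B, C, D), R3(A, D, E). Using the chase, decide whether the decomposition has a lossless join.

Yes

Chase test. Columns are A, B, C, D, E; row i has aⱼ where attribute j ∈ Ri, else bᵢⱼ.
Initial tableau (one row per fragment):
  row 1: b11 b12 a3 b14 a5
  row 2: a1 a2 a3 a4 b25
  row 3: a1 b32 b33 a4 a5
Rows 2 and 3 agree on A; apply A→C, D and equate their C, D entries.
Rows 2 and 3 agree on A, C; apply A, C→E and equate their E entries.
Rows 1 and 2 agree on C, E; apply C, E→A and equate their A entries.
Rows 1 and 2 agree on E; apply E→A, B and equate their A, B entries.
Rows 1 and 3 agree on E; apply E→A, B and equate their A, B entries.
Rows 1 and 2 agree on A; apply A→C, D and equate their C, D entries.
Row 1 is now all distinguished symbols — the join is lossless.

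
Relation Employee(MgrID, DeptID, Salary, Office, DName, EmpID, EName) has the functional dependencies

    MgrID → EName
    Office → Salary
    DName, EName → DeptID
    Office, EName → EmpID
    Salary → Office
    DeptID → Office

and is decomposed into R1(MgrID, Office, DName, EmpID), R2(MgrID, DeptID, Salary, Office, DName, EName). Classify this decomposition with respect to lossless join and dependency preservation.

lossless but not dependency-preserving

Lossless test: (MgrID, Office, DName)⁺ = {MgrID, DeptID, Salary, Office, DName, EmpID, EName}, which contains all of one fragment — lossless.
Dependency preservation: the restricted closure of {Office, EName} across the fragments never reaches {EmpID}, so Office, EName → EmpID cannot be enforced without a join — not preserved.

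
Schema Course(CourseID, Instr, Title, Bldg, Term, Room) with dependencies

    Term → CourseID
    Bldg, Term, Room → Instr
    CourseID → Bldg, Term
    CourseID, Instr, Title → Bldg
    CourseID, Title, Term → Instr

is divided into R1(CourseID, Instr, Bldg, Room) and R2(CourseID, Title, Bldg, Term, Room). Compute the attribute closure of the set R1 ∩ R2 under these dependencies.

R1 ∩ R2 = {CourseID, Bldg, Room}.
CourseID → Bldg, Term applies, adding Term
Bldg, Term, Room → Instr applies, adding Instr
Closure: {CourseID, Instr, Bldg, Term, Room}.

CourseID, Instr, Bldg, Term, Room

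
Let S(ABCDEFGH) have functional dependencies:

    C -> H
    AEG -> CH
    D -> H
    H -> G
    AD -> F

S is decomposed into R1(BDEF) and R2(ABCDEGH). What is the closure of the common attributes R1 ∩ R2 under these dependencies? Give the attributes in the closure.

R1 ∩ R2 = {BDE}.
D → H applies, adding H
H → G applies, adding G
Closure: {BDEGH}.

BDEGH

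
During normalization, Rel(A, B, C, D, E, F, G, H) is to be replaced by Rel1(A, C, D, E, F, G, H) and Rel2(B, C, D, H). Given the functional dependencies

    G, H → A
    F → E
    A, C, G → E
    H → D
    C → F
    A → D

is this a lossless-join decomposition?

No

Common attributes: Rel1 ∩ Rel2 = {C, D, H}.
Closure of {C, D, H}: C → F applies, adding F; F → E applies, adding E. So (C, D, H)⁺ = {C, D, E, F, H}.
The closure contains neither all of Rel1 = {A, C, D, E, F, G, H} nor all of Rel2 = {B, C, D, H}, so the common attributes are not a superkey of either fragment. The join is lossy.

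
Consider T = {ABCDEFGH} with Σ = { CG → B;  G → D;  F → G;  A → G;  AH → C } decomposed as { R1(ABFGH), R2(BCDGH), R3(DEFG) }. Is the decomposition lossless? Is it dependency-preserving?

Lossless test (chase): Rows 1 and 2 agree on G; apply G→D and equate their D entries. No row becomes fully distinguished — the join is lossy.
Dependency preservation: the restricted closure of {AH} across the fragments never reaches {C}, so AH → C cannot be enforced without a join — not preserved.

lossy and not dependency-preserving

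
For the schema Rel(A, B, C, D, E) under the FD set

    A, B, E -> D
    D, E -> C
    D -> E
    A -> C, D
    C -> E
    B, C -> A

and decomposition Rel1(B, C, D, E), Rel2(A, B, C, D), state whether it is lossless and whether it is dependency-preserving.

Lossless test: (B, C, D)⁺ = {A, B, C, D, E}, which contains all of one fragment — lossless.
Dependency preservation: A, B, E → D is not contained in any single fragment, but the restricted closure of its left-hand side across the fragments still reaches the right-hand side; the remaining FDs each lie inside some fragment. All dependencies are preserved.

lossless and dependency-preserving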